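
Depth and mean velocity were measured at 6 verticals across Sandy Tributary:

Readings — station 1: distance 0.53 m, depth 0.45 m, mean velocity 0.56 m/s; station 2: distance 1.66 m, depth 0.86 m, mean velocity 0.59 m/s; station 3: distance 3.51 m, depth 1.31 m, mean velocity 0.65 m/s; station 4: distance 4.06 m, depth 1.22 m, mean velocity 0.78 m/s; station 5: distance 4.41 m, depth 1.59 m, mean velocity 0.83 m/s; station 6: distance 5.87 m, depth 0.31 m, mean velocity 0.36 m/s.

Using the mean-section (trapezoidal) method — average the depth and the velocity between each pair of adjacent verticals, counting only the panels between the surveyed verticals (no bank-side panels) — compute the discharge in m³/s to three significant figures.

Panel 1-2: Δb = 1.13 m, d̄ = (0.45+0.86)/2 = 0.655, v̄ = (0.56+0.59)/2 = 0.575 → q = 1.13×0.655×0.575 = 0.4256 m³/s
Panel 2-3: Δb = 1.85 m, d̄ = (0.86+1.31)/2 = 1.085, v̄ = (0.59+0.65)/2 = 0.62 → q = 1.85×1.085×0.62 = 1.244 m³/s
Panel 3-4: Δb = 0.55 m, d̄ = (1.31+1.22)/2 = 1.265, v̄ = (0.65+0.78)/2 = 0.715 → q = 0.55×1.265×0.715 = 0.4975 m³/s
Panel 4-5: Δb = 0.35 m, d̄ = (1.22+1.59)/2 = 1.405, v̄ = (0.78+0.83)/2 = 0.805 → q = 0.35×1.405×0.805 = 0.3959 m³/s
Panel 5-6: Δb = 1.46 m, d̄ = (1.59+0.31)/2 = 0.95, v̄ = (0.83+0.36)/2 = 0.595 → q = 1.46×0.95×0.595 = 0.8253 m³/s
Q = Σ q = 3.389 m³/s

3.39 m³/s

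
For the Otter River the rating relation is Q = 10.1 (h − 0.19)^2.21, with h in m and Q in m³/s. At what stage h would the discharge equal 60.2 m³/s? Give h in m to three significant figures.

h − h₀ = (Q/C)^(1/b) = (60.2/10.1)^(1/2.21) = 2.243 m
h = 0.19 + 2.243 = 2.433 m

2.43 m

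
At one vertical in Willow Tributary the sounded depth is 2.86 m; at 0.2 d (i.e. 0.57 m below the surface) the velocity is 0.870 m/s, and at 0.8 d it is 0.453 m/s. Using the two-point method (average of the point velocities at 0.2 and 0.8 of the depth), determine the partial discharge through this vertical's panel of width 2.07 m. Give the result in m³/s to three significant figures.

3.92 m³/s

v̄ = (0.870 + 0.453) / 2 = 0.6615 m/s
q = v̄ × d × w = 0.6615 × 2.86 × 2.07 = 3.916 m³/s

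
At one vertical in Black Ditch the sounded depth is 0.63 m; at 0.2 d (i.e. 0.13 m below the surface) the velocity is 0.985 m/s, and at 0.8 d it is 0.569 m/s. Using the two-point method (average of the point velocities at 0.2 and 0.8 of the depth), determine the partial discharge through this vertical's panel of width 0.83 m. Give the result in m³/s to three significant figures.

0.406 m³/s

v̄ = (0.985 + 0.569) / 2 = 0.7770 m/s
q = v̄ × d × w = 0.7770 × 0.63 × 0.83 = 0.4063 m³/s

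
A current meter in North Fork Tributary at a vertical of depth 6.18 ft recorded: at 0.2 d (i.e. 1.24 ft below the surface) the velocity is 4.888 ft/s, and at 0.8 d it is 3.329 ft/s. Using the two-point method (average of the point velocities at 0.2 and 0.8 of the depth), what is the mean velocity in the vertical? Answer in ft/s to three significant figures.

v̄ = (4.888 + 3.329) / 2 = 4.109 ft/s

4.11 ft/s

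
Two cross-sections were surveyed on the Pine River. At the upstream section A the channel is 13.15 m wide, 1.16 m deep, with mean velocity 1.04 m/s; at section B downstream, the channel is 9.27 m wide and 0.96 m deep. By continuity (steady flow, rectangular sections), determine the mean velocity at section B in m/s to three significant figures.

1.78 m/s

Q = A₁V₁ = (13.15×1.16) × 1.04 = 15.86 m³/s
A₂ = 9.27 × 0.96 = 8.899 m²
V₂ = Q/A₂ = 15.86/8.899 = 1.783 m/s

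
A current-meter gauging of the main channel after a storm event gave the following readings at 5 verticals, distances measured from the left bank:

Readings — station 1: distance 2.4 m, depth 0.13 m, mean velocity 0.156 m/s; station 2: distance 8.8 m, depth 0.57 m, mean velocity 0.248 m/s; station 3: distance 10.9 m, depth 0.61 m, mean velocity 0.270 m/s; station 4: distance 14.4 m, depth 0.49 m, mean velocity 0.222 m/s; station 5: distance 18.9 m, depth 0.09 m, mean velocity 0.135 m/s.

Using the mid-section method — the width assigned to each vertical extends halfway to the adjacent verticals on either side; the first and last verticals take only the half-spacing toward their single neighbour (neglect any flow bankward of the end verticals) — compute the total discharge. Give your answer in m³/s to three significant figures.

1.59 m³/s

w_1 = (8.8 − 2.4)/2 = 3.2 m; q_1 = 0.156 × 0.13 × 3.2 = 0.06490 m³/s
w_2 = (10.9 − 2.4)/2 = 4.25 m; q_2 = 0.248 × 0.57 × 4.25 = 0.6008 m³/s
w_3 = (14.4 − 8.8)/2 = 2.8 m; q_3 = 0.270 × 0.61 × 2.8 = 0.4612 m³/s
w_4 = (18.9 − 10.9)/2 = 4 m; q_4 = 0.222 × 0.49 × 4 = 0.4351 m³/s
w_5 = (18.9 − 14.4)/2 = 2.25 m; q_5 = 0.135 × 0.09 × 2.25 = 0.02734 m³/s
Q = Σ qᵢ = 1.589 m³/s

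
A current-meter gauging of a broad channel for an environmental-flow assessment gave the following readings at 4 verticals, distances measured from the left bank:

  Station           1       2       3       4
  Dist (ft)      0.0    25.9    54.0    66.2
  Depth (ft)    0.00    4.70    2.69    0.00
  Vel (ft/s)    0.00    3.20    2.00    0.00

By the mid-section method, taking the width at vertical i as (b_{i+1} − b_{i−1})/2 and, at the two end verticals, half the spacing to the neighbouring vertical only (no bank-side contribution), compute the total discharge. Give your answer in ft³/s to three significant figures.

w_2 = (54.0 − 0.0)/2 = 27 ft; q_2 = 3.20 × 4.70 × 27 = 406.1 ft³/s
w_3 = (66.2 − 25.9)/2 = 20.15 ft; q_3 = 2.00 × 2.69 × 20.15 = 108.4 ft³/s
Stations 1, 4 contribute zero (depth or velocity is 0).
Q = Σ qᵢ = 514.5 ft³/s

514 ft³/s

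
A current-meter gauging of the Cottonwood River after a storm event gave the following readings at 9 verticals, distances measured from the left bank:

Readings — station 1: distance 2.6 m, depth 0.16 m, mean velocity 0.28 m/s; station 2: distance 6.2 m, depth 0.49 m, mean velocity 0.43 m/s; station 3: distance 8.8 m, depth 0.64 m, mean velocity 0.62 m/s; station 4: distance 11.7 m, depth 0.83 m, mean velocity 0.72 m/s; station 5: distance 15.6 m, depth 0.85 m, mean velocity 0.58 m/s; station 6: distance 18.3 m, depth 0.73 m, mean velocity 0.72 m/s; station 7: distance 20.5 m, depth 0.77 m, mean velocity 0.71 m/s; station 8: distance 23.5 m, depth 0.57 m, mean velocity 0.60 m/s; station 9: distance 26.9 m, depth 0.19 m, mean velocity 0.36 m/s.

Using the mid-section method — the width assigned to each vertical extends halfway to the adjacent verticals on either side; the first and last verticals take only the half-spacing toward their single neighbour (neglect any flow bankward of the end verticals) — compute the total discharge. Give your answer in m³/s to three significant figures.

w_1 = (6.2 − 2.6)/2 = 1.8 m; q_1 = 0.28 × 0.16 × 1.8 = 0.08064 m³/s
w_2 = (8.8 − 2.6)/2 = 3.1 m; q_2 = 0.43 × 0.49 × 3.1 = 0.6532 m³/s
w_3 = (11.7 − 6.2)/2 = 2.75 m; q_3 = 0.62 × 0.64 × 2.75 = 1.091 m³/s
w_4 = (15.6 − 8.8)/2 = 3.4 m; q_4 = 0.72 × 0.83 × 3.4 = 2.032 m³/s
w_5 = (18.3 − 11.7)/2 = 3.3 m; q_5 = 0.58 × 0.85 × 3.3 = 1.627 m³/s
w_6 = (20.5 − 15.6)/2 = 2.45 m; q_6 = 0.72 × 0.73 × 2.45 = 1.288 m³/s
w_7 = (23.5 − 18.3)/2 = 2.6 m; q_7 = 0.71 × 0.77 × 2.6 = 1.421 m³/s
w_8 = (26.9 − 20.5)/2 = 3.2 m; q_8 = 0.60 × 0.57 × 3.2 = 1.094 m³/s
w_9 = (26.9 − 23.5)/2 = 1.7 m; q_9 = 0.36 × 0.19 × 1.7 = 0.1163 m³/s
Q = Σ qᵢ = 9.404 m³/s

9.40 m³/s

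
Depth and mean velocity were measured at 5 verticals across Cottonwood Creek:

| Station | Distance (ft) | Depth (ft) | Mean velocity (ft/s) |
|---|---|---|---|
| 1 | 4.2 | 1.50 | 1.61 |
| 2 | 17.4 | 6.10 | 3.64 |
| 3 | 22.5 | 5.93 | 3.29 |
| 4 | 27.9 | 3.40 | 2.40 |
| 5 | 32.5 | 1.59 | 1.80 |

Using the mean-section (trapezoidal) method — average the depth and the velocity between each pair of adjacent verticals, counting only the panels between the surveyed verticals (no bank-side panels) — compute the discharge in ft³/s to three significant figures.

334 ft³/s

Panel 1-2: Δb = 13.2 ft, d̄ = (1.50+6.10)/2 = 3.8, v̄ = (1.61+3.64)/2 = 2.625 → q = 13.2×3.8×2.625 = 131.7 ft³/s
Panel 2-3: Δb = 5.1 ft, d̄ = (6.10+5.93)/2 = 6.015, v̄ = (3.64+3.29)/2 = 3.465 → q = 5.1×6.015×3.465 = 106.3 ft³/s
Panel 3-4: Δb = 5.4 ft, d̄ = (5.93+3.40)/2 = 4.665, v̄ = (3.29+2.40)/2 = 2.845 → q = 5.4×4.665×2.845 = 71.67 ft³/s
Panel 4-5: Δb = 4.6 ft, d̄ = (3.40+1.59)/2 = 2.495, v̄ = (2.40+1.80)/2 = 2.1 → q = 4.6×2.495×2.1 = 24.10 ft³/s
Q = Σ q = 333.7 ft³/s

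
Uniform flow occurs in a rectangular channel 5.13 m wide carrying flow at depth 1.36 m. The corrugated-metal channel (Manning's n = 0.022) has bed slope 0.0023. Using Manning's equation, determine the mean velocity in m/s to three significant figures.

A = b·y = 5.13 × 1.36 = 6.977 m²
P = b + 2y = 5.13 + 2×1.36 = 7.850 m
R = A/P = 6.977/7.850 = 0.8888 m
Q = (1/n)·A·R^(2/3)·S^(1/2) = (1/0.022) × 6.977 × 0.8888^(2/3) × 0.0023^(1/2) = 14.06 m³/s
V = Q/A = 14.06/6.977 = 2.015 m/s

2.02 m/s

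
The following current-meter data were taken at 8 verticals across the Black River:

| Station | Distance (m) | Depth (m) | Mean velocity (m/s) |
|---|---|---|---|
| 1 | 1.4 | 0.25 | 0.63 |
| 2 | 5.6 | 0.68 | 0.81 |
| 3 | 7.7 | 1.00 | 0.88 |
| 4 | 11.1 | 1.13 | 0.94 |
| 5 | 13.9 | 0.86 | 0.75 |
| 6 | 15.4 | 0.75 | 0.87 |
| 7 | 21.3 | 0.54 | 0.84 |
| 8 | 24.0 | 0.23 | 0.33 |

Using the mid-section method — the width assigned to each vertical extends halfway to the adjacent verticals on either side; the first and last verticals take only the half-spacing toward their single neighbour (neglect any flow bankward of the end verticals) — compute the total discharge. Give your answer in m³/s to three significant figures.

w_1 = (5.6 − 1.4)/2 = 2.1 m; q_1 = 0.63 × 0.25 × 2.1 = 0.3308 m³/s
w_2 = (7.7 − 1.4)/2 = 3.15 m; q_2 = 0.81 × 0.68 × 3.15 = 1.735 m³/s
w_3 = (11.1 − 5.6)/2 = 2.75 m; q_3 = 0.88 × 1.00 × 2.75 = 2.420 m³/s
w_4 = (13.9 − 7.7)/2 = 3.1 m; q_4 = 0.94 × 1.13 × 3.1 = 3.293 m³/s
w_5 = (15.4 − 11.1)/2 = 2.15 m; q_5 = 0.75 × 0.86 × 2.15 = 1.387 m³/s
w_6 = (21.3 − 13.9)/2 = 3.7 m; q_6 = 0.87 × 0.75 × 3.7 = 2.414 m³/s
w_7 = (24.0 − 15.4)/2 = 4.3 m; q_7 = 0.84 × 0.54 × 4.3 = 1.950 m³/s
w_8 = (24.0 − 21.3)/2 = 1.35 m; q_8 = 0.33 × 0.23 × 1.35 = 0.1025 m³/s
Q = Σ qᵢ = 13.63 m³/s

13.6 m³/s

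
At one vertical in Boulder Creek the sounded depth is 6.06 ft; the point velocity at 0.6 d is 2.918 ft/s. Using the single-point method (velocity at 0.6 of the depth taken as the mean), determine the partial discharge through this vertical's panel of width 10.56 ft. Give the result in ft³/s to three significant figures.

187 ft³/s

v̄ = v₀.₆ = 2.918 ft/s
q = v̄ × d × w = 2.918 × 6.06 × 10.56 = 186.7 ft³/s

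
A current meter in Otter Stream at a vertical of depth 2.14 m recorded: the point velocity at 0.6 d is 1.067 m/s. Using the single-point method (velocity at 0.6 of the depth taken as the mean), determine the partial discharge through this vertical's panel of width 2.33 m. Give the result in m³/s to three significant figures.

5.32 m³/s

v̄ = v₀.₆ = 1.067 m/s
q = v̄ × d × w = 1.067 × 2.14 × 2.33 = 5.320 m³/s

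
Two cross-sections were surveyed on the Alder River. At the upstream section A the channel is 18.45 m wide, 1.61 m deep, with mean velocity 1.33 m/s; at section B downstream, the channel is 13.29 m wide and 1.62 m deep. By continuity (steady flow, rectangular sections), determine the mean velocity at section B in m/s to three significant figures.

Q = A₁V₁ = (18.45×1.61) × 1.33 = 39.51 m³/s
A₂ = 13.29 × 1.62 = 21.53 m²
V₂ = Q/A₂ = 39.51/21.53 = 1.835 m/s

1.83 m/s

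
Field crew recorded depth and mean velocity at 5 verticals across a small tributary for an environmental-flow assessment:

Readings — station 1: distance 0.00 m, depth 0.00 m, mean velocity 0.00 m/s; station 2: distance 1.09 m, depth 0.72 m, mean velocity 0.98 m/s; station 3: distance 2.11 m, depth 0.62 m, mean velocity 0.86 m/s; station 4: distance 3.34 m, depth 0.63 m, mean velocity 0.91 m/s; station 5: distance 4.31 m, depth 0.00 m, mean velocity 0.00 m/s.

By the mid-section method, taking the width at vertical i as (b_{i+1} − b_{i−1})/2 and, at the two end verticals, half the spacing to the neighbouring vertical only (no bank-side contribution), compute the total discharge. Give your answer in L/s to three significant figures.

w_2 = (2.11 − 0.00)/2 = 1.055 m; q_2 = 0.98 × 0.72 × 1.055 = 0.7444 m³/s
w_3 = (3.34 − 1.09)/2 = 1.125 m; q_3 = 0.86 × 0.62 × 1.125 = 0.5999 m³/s
w_4 = (4.31 − 2.11)/2 = 1.1 m; q_4 = 0.91 × 0.63 × 1.1 = 0.6306 m³/s
Stations 1, 5 contribute zero (depth or velocity is 0).
Q = Σ qᵢ = 1.975 m³/s
= 1.975 × 1000 = 1975 L/s

1970 L/s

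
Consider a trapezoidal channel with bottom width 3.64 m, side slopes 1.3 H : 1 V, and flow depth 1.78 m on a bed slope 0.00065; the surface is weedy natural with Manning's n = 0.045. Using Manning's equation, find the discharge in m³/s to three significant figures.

6.47 m³/s

A = (b + z·y)·y = (3.64 + 1.3×1.78)×1.78 = 10.60 m²
P = b + 2y√(1+z²) = 3.64 + 2×1.78×√(1+1.3²) = 9.479 m
R = A/P = 10.60/9.479 = 1.118 m
Q = (1/n)·A·R^(2/3)·S^(1/2) = (1/0.045) × 10.60 × 1.118^(2/3) × 0.00065^(1/2) = 6.468 m³/s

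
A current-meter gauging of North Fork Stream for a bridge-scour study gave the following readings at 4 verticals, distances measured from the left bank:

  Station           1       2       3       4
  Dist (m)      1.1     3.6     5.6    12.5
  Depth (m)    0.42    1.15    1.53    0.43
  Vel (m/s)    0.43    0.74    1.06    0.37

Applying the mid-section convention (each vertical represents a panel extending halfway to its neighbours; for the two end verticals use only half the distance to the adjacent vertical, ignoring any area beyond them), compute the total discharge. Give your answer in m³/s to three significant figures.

w_1 = (3.6 − 1.1)/2 = 1.25 m; q_1 = 0.43 × 0.42 × 1.25 = 0.2258 m³/s
w_2 = (5.6 − 1.1)/2 = 2.25 m; q_2 = 0.74 × 1.15 × 2.25 = 1.915 m³/s
w_3 = (12.5 − 3.6)/2 = 4.45 m; q_3 = 1.06 × 1.53 × 4.45 = 7.217 m³/s
w_4 = (12.5 − 5.6)/2 = 3.45 m; q_4 = 0.37 × 0.43 × 3.45 = 0.5489 m³/s
Q = Σ qᵢ = 9.906 m³/s

9.91 m³/s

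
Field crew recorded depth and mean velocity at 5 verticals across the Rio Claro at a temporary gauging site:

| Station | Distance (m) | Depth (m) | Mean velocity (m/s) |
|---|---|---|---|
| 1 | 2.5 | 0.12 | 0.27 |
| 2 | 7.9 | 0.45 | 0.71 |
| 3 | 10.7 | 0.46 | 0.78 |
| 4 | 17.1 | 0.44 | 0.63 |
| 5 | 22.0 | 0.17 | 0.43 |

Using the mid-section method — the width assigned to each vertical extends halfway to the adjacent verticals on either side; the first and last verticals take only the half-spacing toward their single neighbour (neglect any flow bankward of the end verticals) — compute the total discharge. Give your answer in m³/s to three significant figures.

4.79 m³/s

w_1 = (7.9 − 2.5)/2 = 2.7 m; q_1 = 0.27 × 0.12 × 2.7 = 0.08748 m³/s
w_2 = (10.7 − 2.5)/2 = 4.1 m; q_2 = 0.71 × 0.45 × 4.1 = 1.310 m³/s
w_3 = (17.1 − 7.9)/2 = 4.6 m; q_3 = 0.78 × 0.46 × 4.6 = 1.650 m³/s
w_4 = (22.0 − 10.7)/2 = 5.65 m; q_4 = 0.63 × 0.44 × 5.65 = 1.566 m³/s
w_5 = (22.0 − 17.1)/2 = 2.45 m; q_5 = 0.43 × 0.17 × 2.45 = 0.1791 m³/s
Q = Σ qᵢ = 4.793 m³/s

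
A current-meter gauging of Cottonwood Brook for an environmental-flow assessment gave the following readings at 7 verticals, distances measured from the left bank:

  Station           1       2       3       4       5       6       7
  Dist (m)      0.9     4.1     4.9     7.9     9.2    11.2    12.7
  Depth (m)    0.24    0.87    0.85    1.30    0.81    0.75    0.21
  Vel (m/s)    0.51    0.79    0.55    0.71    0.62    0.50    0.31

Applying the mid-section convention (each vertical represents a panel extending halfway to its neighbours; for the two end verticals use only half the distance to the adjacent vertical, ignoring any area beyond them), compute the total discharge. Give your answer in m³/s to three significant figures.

w_1 = (4.1 − 0.9)/2 = 1.6 m; q_1 = 0.51 × 0.24 × 1.6 = 0.1958 m³/s
w_2 = (4.9 − 0.9)/2 = 2 m; q_2 = 0.79 × 0.87 × 2 = 1.375 m³/s
w_3 = (7.9 − 4.1)/2 = 1.9 m; q_3 = 0.55 × 0.85 × 1.9 = 0.8883 m³/s
w_4 = (9.2 − 4.9)/2 = 2.15 m; q_4 = 0.71 × 1.30 × 2.15 = 1.984 m³/s
w_5 = (11.2 − 7.9)/2 = 1.65 m; q_5 = 0.62 × 0.81 × 1.65 = 0.8286 m³/s
w_6 = (12.7 − 9.2)/2 = 1.75 m; q_6 = 0.50 × 0.75 × 1.75 = 0.6563 m³/s
w_7 = (12.7 − 11.2)/2 = 0.75 m; q_7 = 0.31 × 0.21 × 0.75 = 0.04883 m³/s
Q = Σ qᵢ = 5.977 m³/s

5.98 m³/s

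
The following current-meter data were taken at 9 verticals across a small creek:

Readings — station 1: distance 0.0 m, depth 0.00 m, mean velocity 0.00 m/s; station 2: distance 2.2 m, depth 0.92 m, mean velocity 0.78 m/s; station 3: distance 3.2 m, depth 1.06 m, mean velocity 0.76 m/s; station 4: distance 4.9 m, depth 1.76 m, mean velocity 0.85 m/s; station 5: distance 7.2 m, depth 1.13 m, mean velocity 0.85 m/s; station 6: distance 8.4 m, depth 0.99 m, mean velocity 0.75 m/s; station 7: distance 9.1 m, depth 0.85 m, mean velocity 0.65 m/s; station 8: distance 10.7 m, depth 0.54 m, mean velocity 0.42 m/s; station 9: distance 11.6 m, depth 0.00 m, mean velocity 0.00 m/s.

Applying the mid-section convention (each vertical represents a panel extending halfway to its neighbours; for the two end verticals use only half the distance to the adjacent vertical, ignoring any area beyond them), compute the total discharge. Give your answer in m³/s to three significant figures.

w_2 = (3.2 − 0.0)/2 = 1.6 m; q_2 = 0.78 × 0.92 × 1.6 = 1.148 m³/s
w_3 = (4.9 − 2.2)/2 = 1.35 m; q_3 = 0.76 × 1.06 × 1.35 = 1.088 m³/s
w_4 = (7.2 − 3.2)/2 = 2 m; q_4 = 0.85 × 1.76 × 2 = 2.992 m³/s
w_5 = (8.4 − 4.9)/2 = 1.75 m; q_5 = 0.85 × 1.13 × 1.75 = 1.681 m³/s
w_6 = (9.1 − 7.2)/2 = 0.95 m; q_6 = 0.75 × 0.99 × 0.95 = 0.7054 m³/s
w_7 = (10.7 − 8.4)/2 = 1.15 m; q_7 = 0.65 × 0.85 × 1.15 = 0.6354 m³/s
w_8 = (11.6 − 9.1)/2 = 1.25 m; q_8 = 0.42 × 0.54 × 1.25 = 0.2835 m³/s
Stations 1, 9 contribute zero (depth or velocity is 0).
Q = Σ qᵢ = 8.533 m³/s

8.53 m³/s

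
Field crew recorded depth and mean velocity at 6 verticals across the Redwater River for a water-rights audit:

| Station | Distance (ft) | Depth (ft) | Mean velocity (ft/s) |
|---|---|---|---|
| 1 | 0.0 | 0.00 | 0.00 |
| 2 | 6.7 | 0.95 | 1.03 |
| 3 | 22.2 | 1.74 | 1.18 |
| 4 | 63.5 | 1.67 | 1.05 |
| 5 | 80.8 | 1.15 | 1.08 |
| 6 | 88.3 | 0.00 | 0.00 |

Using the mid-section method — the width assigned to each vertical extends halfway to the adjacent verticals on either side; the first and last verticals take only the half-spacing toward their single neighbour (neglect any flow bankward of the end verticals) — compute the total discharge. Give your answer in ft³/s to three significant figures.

136 ft³/s

w_2 = (22.2 − 0.0)/2 = 11.1 ft; q_2 = 1.03 × 0.95 × 11.1 = 10.86 ft³/s
w_3 = (63.5 − 6.7)/2 = 28.4 ft; q_3 = 1.18 × 1.74 × 28.4 = 58.31 ft³/s
w_4 = (80.8 − 22.2)/2 = 29.3 ft; q_4 = 1.05 × 1.67 × 29.3 = 51.38 ft³/s
w_5 = (88.3 − 63.5)/2 = 12.4 ft; q_5 = 1.08 × 1.15 × 12.4 = 15.40 ft³/s
Stations 1, 6 contribute zero (depth or velocity is 0).
Q = Σ qᵢ = 136.0 ft³/s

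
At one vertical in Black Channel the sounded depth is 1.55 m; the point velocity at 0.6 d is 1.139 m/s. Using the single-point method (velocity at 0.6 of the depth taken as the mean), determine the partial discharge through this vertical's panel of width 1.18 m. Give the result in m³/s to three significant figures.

2.08 m³/s

v̄ = v₀.₆ = 1.139 m/s
q = v̄ × d × w = 1.139 × 1.55 × 1.18 = 2.083 m³/s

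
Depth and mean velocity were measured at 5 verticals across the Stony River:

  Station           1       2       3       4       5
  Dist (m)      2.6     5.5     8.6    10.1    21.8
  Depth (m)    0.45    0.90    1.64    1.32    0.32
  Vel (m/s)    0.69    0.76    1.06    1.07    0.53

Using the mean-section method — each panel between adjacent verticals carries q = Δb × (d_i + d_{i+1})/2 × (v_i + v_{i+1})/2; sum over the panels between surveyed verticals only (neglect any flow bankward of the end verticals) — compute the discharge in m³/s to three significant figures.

Panel 1-2: Δb = 2.9 m, d̄ = (0.45+0.90)/2 = 0.675, v̄ = (0.69+0.76)/2 = 0.725 → q = 2.9×0.675×0.725 = 1.419 m³/s
Panel 2-3: Δb = 3.1 m, d̄ = (0.90+1.64)/2 = 1.27, v̄ = (0.76+1.06)/2 = 0.91 → q = 3.1×1.27×0.91 = 3.583 m³/s
Panel 3-4: Δb = 1.5 m, d̄ = (1.64+1.32)/2 = 1.48, v̄ = (1.06+1.07)/2 = 1.065 → q = 1.5×1.48×1.065 = 2.364 m³/s
Panel 4-5: Δb = 11.7 m, d̄ = (1.32+0.32)/2 = 0.82, v̄ = (1.07+0.53)/2 = 0.8 → q = 11.7×0.82×0.8 = 7.675 m³/s
Q = Σ q = 15.04 m³/s

15.0 m³/s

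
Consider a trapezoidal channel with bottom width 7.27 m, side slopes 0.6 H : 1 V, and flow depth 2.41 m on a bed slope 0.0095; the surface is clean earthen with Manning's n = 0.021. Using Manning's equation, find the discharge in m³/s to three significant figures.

135 m³/s

A = (b + z·y)·y = (7.27 + 0.6×2.41)×2.41 = 21.01 m²
P = b + 2y√(1+z²) = 7.27 + 2×2.41×√(1+0.6²) = 12.89 m
R = A/P = 21.01/12.89 = 1.629 m
Q = (1/n)·A·R^(2/3)·S^(1/2) = (1/0.021) × 21.01 × 1.629^(2/3) × 0.0095^(1/2) = 135.0 m³/s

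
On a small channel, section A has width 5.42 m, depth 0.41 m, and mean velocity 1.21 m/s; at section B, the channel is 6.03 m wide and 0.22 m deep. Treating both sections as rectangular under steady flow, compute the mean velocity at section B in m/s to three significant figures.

2.03 m/s

Q = A₁V₁ = (5.42×0.41) × 1.21 = 2.689 m³/s
A₂ = 6.03 × 0.22 = 1.327 m²
V₂ = Q/A₂ = 2.689/1.327 = 2.027 m/s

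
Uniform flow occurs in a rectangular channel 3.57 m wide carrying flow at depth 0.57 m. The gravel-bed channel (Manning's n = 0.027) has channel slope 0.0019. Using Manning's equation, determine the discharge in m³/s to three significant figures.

1.88 m³/s

A = b·y = 3.57 × 0.57 = 2.035 m²
P = b + 2y = 3.57 + 2×0.57 = 4.710 m
R = A/P = 2.035/4.710 = 0.4320 m
Q = (1/n)·A·R^(2/3)·S^(1/2) = (1/0.027) × 2.035 × 0.4320^(2/3) × 0.0019^(1/2) = 1.877 m³/s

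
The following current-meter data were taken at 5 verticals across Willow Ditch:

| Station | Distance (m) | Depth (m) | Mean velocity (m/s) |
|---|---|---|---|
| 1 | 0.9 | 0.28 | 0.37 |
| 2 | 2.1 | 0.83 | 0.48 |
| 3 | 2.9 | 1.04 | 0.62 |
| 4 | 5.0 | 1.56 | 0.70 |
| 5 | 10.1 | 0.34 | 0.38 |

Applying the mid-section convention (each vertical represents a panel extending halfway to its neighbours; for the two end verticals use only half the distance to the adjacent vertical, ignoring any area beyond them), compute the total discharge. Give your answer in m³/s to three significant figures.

5.66 m³/s

w_1 = (2.1 − 0.9)/2 = 0.6 m; q_1 = 0.37 × 0.28 × 0.6 = 0.06216 m³/s
w_2 = (2.9 − 0.9)/2 = 1 m; q_2 = 0.48 × 0.83 × 1 = 0.3984 m³/s
w_3 = (5.0 − 2.1)/2 = 1.45 m; q_3 = 0.62 × 1.04 × 1.45 = 0.9350 m³/s
w_4 = (10.1 − 2.9)/2 = 3.6 m; q_4 = 0.70 × 1.56 × 3.6 = 3.931 m³/s
w_5 = (10.1 − 5.0)/2 = 2.55 m; q_5 = 0.38 × 0.34 × 2.55 = 0.3295 m³/s
Q = Σ qᵢ = 5.656 m³/s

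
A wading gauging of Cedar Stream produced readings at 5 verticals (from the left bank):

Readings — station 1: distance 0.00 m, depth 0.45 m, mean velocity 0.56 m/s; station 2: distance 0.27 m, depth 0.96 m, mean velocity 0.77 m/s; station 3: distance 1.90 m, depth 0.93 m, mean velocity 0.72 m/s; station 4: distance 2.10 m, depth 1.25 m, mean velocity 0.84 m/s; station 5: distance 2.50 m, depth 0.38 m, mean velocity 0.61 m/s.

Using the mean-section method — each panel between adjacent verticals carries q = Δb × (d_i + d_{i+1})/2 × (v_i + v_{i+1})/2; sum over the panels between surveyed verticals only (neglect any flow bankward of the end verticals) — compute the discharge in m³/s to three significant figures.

Panel 1-2: Δb = 0.27 m, d̄ = (0.45+0.96)/2 = 0.705, v̄ = (0.56+0.77)/2 = 0.665 → q = 0.27×0.705×0.665 = 0.1266 m³/s
Panel 2-3: Δb = 1.63 m, d̄ = (0.96+0.93)/2 = 0.945, v̄ = (0.77+0.72)/2 = 0.745 → q = 1.63×0.945×0.745 = 1.148 m³/s
Panel 3-4: Δb = 0.2 m, d̄ = (0.93+1.25)/2 = 1.09, v̄ = (0.72+0.84)/2 = 0.78 → q = 0.2×1.09×0.78 = 0.1700 m³/s
Panel 4-5: Δb = 0.4 m, d̄ = (1.25+0.38)/2 = 0.815, v̄ = (0.84+0.61)/2 = 0.725 → q = 0.4×0.815×0.725 = 0.2364 m³/s
Q = Σ q = 1.681 m³/s

1.68 m³/s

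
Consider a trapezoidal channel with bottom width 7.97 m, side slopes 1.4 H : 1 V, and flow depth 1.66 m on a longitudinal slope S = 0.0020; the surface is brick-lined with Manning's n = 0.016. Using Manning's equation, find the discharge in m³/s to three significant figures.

A = (b + z·y)·y = (7.97 + 1.4×1.66)×1.66 = 17.09 m²
P = b + 2y√(1+z²) = 7.97 + 2×1.66×√(1+1.4²) = 13.68 m
R = A/P = 17.09/13.68 = 1.249 m
Q = (1/n)·A·R^(2/3)·S^(1/2) = (1/0.016) × 17.09 × 1.249^(2/3) × 0.0020^(1/2) = 55.39 m³/s

55.4 m³/s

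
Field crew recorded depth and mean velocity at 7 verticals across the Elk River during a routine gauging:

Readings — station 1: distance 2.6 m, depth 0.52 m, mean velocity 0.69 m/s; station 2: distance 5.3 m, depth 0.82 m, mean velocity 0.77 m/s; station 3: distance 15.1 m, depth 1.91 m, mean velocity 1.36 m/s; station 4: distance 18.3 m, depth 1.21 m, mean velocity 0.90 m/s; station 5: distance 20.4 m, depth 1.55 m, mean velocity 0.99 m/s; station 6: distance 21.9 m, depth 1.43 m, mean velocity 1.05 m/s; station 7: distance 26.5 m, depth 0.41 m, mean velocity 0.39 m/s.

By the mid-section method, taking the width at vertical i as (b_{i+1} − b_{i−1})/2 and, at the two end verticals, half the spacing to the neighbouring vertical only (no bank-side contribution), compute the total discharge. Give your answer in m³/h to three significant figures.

w_1 = (5.3 − 2.6)/2 = 1.35 m; q_1 = 0.69 × 0.52 × 1.35 = 0.4844 m³/s
w_2 = (15.1 − 2.6)/2 = 6.25 m; q_2 = 0.77 × 0.82 × 6.25 = 3.946 m³/s
w_3 = (18.3 − 5.3)/2 = 6.5 m; q_3 = 1.36 × 1.91 × 6.5 = 16.88 m³/s
w_4 = (20.4 − 15.1)/2 = 2.65 m; q_4 = 0.90 × 1.21 × 2.65 = 2.886 m³/s
w_5 = (21.9 − 18.3)/2 = 1.8 m; q_5 = 0.99 × 1.55 × 1.8 = 2.762 m³/s
w_6 = (26.5 − 20.4)/2 = 3.05 m; q_6 = 1.05 × 1.43 × 3.05 = 4.580 m³/s
w_7 = (26.5 − 21.9)/2 = 2.3 m; q_7 = 0.39 × 0.41 × 2.3 = 0.3678 m³/s
Q = Σ qᵢ = 31.91 m³/s
= 31.91 × 3600 = 114900 m³/h

115000 m³/h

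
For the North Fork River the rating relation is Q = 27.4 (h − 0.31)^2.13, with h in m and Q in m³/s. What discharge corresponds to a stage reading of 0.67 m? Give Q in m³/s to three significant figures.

Q = 27.4 × (0.67 − 0.31)^2.13 = 27.4 × 0.36^2.13 = 3.109 m³/s

3.11 m³/s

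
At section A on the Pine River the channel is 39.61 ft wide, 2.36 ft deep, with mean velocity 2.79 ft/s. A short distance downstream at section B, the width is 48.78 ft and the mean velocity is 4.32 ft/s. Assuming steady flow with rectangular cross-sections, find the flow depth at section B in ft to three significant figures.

Q = A₁V₁ = (39.61×2.36) × 2.79 = 260.8 ft³/s
d₂ = Q/(b₂ V₂) = 260.8/(48.78×4.32) = 1.238 ft

1.24 ft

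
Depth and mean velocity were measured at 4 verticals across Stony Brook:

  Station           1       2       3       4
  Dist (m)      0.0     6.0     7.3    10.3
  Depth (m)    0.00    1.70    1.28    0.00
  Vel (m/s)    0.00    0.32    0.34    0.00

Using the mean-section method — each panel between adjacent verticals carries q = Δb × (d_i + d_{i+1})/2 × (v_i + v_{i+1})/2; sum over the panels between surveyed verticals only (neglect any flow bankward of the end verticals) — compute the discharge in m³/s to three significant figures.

Panel 1-2: Δb = 6 m, d̄ = (0.00+1.70)/2 = 0.85, v̄ = (0.00+0.32)/2 = 0.16 → q = 6×0.85×0.16 = 0.8160 m³/s
Panel 2-3: Δb = 1.3 m, d̄ = (1.70+1.28)/2 = 1.49, v̄ = (0.32+0.34)/2 = 0.33 → q = 1.3×1.49×0.33 = 0.6392 m³/s
Panel 3-4: Δb = 3 m, d̄ = (1.28+0.00)/2 = 0.64, v̄ = (0.34+0.00)/2 = 0.17 → q = 3×0.64×0.17 = 0.3264 m³/s
Q = Σ q = 1.782 m³/s

1.78 m³/s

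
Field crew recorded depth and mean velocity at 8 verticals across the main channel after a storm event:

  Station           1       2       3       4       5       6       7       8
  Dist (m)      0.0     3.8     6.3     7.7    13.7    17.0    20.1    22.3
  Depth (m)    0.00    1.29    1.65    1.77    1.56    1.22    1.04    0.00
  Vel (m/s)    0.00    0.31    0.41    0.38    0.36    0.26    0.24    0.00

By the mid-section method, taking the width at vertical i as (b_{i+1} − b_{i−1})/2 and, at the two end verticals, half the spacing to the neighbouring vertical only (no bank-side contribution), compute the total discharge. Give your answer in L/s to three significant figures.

w_2 = (6.3 − 0.0)/2 = 3.15 m; q_2 = 0.31 × 1.29 × 3.15 = 1.260 m³/s
w_3 = (7.7 − 3.8)/2 = 1.95 m; q_3 = 0.41 × 1.65 × 1.95 = 1.319 m³/s
w_4 = (13.7 − 6.3)/2 = 3.7 m; q_4 = 0.38 × 1.77 × 3.7 = 2.489 m³/s
w_5 = (17.0 − 7.7)/2 = 4.65 m; q_5 = 0.36 × 1.56 × 4.65 = 2.611 m³/s
w_6 = (20.1 − 13.7)/2 = 3.2 m; q_6 = 0.26 × 1.22 × 3.2 = 1.015 m³/s
w_7 = (22.3 − 17.0)/2 = 2.65 m; q_7 = 0.24 × 1.04 × 2.65 = 0.6614 m³/s
Stations 1, 8 contribute zero (depth or velocity is 0).
Q = Σ qᵢ = 9.355 m³/s
= 9.355 × 1000 = 9355 L/s

9360 L/s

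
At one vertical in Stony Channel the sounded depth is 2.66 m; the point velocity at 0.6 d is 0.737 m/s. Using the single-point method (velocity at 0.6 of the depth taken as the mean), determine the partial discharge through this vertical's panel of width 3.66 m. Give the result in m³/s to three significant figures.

7.18 m³/s

v̄ = v₀.₆ = 0.737 m/s
q = v̄ × d × w = 0.7370 × 2.66 × 3.66 = 7.175 m³/s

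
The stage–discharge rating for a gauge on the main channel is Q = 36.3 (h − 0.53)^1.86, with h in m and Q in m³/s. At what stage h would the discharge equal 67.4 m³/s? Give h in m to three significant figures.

1.92 m

h − h₀ = (Q/C)^(1/b) = (67.4/36.3)^(1/1.86) = 1.395 m
h = 0.53 + 1.395 = 1.925 m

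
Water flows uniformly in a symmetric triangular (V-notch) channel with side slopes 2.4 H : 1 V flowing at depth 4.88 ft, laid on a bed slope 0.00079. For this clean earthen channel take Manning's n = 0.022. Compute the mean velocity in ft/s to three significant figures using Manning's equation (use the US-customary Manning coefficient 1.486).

A = z·y² = 2.4×4.88² = 57.15 ft²
P = 2y√(1+z²) = 2×4.88×√(1+2.4²) = 25.38 ft
R = A/P = 57.15/25.38 = 2.252 ft
Q = (1.486/n)·A·R^(2/3)·S^(1/2) = (1.486/0.022) × 57.15 × 2.252^(2/3) × 0.00079^(1/2) = 186.4 ft³/s
V = Q/A = 186.4/57.15 = 3.262 ft/s

3.26 ft/s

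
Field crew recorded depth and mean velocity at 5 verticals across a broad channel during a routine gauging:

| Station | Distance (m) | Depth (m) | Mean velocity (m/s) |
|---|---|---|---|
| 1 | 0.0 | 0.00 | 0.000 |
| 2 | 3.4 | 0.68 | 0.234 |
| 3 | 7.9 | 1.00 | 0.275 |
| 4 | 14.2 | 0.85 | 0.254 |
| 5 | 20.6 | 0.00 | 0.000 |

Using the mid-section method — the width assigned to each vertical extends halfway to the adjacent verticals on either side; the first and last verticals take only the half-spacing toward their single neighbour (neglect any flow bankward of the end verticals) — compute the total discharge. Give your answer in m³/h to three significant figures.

12500 m³/h

w_2 = (7.9 − 0.0)/2 = 3.95 m; q_2 = 0.234 × 0.68 × 3.95 = 0.6285 m³/s
w_3 = (14.2 − 3.4)/2 = 5.4 m; q_3 = 0.275 × 1.00 × 5.4 = 1.485 m³/s
w_4 = (20.6 − 7.9)/2 = 6.35 m; q_4 = 0.254 × 0.85 × 6.35 = 1.371 m³/s
Stations 1, 5 contribute zero (depth or velocity is 0).
Q = Σ qᵢ = 3.484 m³/s
= 3.484 × 3600 = 12540 m³/h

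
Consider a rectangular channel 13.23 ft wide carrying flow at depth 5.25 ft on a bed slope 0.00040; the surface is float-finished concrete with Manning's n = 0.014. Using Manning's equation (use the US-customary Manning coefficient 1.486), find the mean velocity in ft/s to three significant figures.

4.34 ft/s

A = b·y = 13.23 × 5.25 = 69.46 ft²
P = b + 2y = 13.23 + 2×5.25 = 23.73 ft
R = A/P = 69.46/23.73 = 2.927 ft
Q = (1.486/n)·A·R^(2/3)·S^(1/2) = (1.486/0.014) × 69.46 × 2.927^(2/3) × 0.00040^(1/2) = 301.7 ft³/s
V = Q/A = 301.7/69.46 = 4.344 ft/s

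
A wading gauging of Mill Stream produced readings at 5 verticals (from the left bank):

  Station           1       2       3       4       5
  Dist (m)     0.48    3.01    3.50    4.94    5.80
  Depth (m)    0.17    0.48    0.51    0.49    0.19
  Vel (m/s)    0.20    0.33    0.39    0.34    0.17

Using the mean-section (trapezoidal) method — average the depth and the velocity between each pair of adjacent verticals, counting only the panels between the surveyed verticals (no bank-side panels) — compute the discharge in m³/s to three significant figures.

0.643 m³/s

Panel 1-2: Δb = 2.53 m, d̄ = (0.17+0.48)/2 = 0.325, v̄ = (0.20+0.33)/2 = 0.265 → q = 2.53×0.325×0.265 = 0.2179 m³/s
Panel 2-3: Δb = 0.49 m, d̄ = (0.48+0.51)/2 = 0.495, v̄ = (0.33+0.39)/2 = 0.36 → q = 0.49×0.495×0.36 = 0.08732 m³/s
Panel 3-4: Δb = 1.44 m, d̄ = (0.51+0.49)/2 = 0.5, v̄ = (0.39+0.34)/2 = 0.365 → q = 1.44×0.5×0.365 = 0.2628 m³/s
Panel 4-5: Δb = 0.86 m, d̄ = (0.49+0.19)/2 = 0.34, v̄ = (0.34+0.17)/2 = 0.255 → q = 0.86×0.34×0.255 = 0.07456 m³/s
Q = Σ q = 0.6426 m³/s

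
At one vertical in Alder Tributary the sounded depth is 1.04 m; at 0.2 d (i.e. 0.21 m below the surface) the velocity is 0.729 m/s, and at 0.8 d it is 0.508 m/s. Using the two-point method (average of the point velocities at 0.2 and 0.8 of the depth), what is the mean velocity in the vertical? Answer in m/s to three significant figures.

0.619 m/s

v̄ = (0.729 + 0.508) / 2 = 0.6185 m/s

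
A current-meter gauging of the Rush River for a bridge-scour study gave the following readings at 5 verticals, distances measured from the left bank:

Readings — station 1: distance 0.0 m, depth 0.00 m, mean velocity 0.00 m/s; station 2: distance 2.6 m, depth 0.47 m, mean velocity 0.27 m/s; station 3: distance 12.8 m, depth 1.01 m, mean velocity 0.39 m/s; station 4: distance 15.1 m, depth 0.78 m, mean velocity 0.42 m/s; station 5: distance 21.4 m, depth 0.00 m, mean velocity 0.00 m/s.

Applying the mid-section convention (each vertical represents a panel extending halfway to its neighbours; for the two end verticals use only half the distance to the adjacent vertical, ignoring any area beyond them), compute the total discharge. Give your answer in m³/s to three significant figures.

w_2 = (12.8 − 0.0)/2 = 6.4 m; q_2 = 0.27 × 0.47 × 6.4 = 0.8122 m³/s
w_3 = (15.1 − 2.6)/2 = 6.25 m; q_3 = 0.39 × 1.01 × 6.25 = 2.462 m³/s
w_4 = (21.4 − 12.8)/2 = 4.3 m; q_4 = 0.42 × 0.78 × 4.3 = 1.409 m³/s
Stations 1, 5 contribute zero (depth or velocity is 0).
Q = Σ qᵢ = 4.683 m³/s

4.68 m³/s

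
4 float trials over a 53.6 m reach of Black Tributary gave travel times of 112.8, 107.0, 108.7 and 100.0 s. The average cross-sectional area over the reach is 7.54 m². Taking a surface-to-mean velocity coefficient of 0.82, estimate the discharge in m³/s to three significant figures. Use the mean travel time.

3.09 m³/s

t̄ = (112.8 + 107.0 + 108.7 + 100.0) / 4 = 107.125 s
v_surface = L / t̄ = 53.6 / 107.125 = 0.5004 m/s
v_mean = 0.82 × 0.5004 = 0.4103 m/s
Q = A × v_mean = 7.54 × 0.4103 = 3.094 m³/s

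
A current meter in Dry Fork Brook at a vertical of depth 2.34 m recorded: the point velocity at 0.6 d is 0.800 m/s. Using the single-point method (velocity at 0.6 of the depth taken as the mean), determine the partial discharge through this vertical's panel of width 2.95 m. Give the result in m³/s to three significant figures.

v̄ = v₀.₆ = 0.800 m/s
q = v̄ × d × w = 0.8000 × 2.34 × 2.95 = 5.522 m³/s

5.52 m³/s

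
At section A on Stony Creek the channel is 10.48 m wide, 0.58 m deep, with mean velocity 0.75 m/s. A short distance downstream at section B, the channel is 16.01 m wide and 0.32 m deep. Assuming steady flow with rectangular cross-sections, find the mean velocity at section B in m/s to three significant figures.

Q = A₁V₁ = (10.48×0.58) × 0.75 = 4.559 m³/s
A₂ = 16.01 × 0.32 = 5.123 m²
V₂ = Q/A₂ = 4.559/5.123 = 0.8898 m/s

0.890 m/s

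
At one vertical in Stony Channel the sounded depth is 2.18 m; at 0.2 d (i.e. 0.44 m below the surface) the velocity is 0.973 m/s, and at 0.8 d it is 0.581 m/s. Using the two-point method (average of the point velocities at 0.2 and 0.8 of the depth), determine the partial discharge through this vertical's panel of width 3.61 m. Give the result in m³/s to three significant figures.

6.11 m³/s

v̄ = (0.973 + 0.581) / 2 = 0.7770 m/s
q = v̄ × d × w = 0.7770 × 2.18 × 3.61 = 6.115 m³/s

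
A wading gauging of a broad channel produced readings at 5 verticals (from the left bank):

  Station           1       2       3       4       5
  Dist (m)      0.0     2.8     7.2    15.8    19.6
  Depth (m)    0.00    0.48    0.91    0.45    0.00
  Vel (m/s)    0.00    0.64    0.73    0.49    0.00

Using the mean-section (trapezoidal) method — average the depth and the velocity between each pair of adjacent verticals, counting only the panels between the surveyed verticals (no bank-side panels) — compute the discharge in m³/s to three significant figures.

Panel 1-2: Δb = 2.8 m, d̄ = (0.00+0.48)/2 = 0.24, v̄ = (0.00+0.64)/2 = 0.32 → q = 2.8×0.24×0.32 = 0.2150 m³/s
Panel 2-3: Δb = 4.4 m, d̄ = (0.48+0.91)/2 = 0.695, v̄ = (0.64+0.73)/2 = 0.685 → q = 4.4×0.695×0.685 = 2.095 m³/s
Panel 3-4: Δb = 8.6 m, d̄ = (0.91+0.45)/2 = 0.68, v̄ = (0.73+0.49)/2 = 0.61 → q = 8.6×0.68×0.61 = 3.567 m³/s
Panel 4-5: Δb = 3.8 m, d̄ = (0.45+0.00)/2 = 0.225, v̄ = (0.49+0.00)/2 = 0.245 → q = 3.8×0.225×0.245 = 0.2095 m³/s
Q = Σ q = 6.087 m³/s

6.09 m³/s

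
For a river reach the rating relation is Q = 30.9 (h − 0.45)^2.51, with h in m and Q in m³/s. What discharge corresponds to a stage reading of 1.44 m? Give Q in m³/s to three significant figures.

30.1 m³/s

Q = 30.9 × (1.44 − 0.45)^2.51 = 30.9 × 0.99^2.51 = 30.13 m³/s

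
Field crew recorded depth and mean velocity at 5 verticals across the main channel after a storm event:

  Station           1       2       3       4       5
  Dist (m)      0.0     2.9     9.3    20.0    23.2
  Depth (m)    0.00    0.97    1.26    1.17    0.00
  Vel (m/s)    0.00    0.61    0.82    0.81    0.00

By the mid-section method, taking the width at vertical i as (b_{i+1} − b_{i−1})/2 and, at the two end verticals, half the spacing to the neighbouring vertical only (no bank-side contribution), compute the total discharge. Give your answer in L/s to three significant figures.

18200 L/s

w_2 = (9.3 − 0.0)/2 = 4.65 m; q_2 = 0.61 × 0.97 × 4.65 = 2.751 m³/s
w_3 = (20.0 − 2.9)/2 = 8.55 m; q_3 = 0.82 × 1.26 × 8.55 = 8.834 m³/s
w_4 = (23.2 − 9.3)/2 = 6.95 m; q_4 = 0.81 × 1.17 × 6.95 = 6.587 m³/s
Stations 1, 5 contribute zero (depth or velocity is 0).
Q = Σ qᵢ = 18.17 m³/s
= 18.17 × 1000 = 18170 L/s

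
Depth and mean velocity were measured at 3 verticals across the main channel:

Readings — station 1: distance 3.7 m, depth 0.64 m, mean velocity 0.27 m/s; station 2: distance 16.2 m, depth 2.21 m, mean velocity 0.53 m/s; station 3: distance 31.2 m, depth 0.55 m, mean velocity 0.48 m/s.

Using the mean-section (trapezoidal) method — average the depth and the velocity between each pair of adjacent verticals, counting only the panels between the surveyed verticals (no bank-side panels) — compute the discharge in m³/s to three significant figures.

Panel 1-2: Δb = 12.5 m, d̄ = (0.64+2.21)/2 = 1.425, v̄ = (0.27+0.53)/2 = 0.4 → q = 12.5×1.425×0.4 = 7.125 m³/s
Panel 2-3: Δb = 15 m, d̄ = (2.21+0.55)/2 = 1.38, v̄ = (0.53+0.48)/2 = 0.505 → q = 15×1.38×0.505 = 10.45 m³/s
Q = Σ q = 17.58 m³/s

17.6 m³/s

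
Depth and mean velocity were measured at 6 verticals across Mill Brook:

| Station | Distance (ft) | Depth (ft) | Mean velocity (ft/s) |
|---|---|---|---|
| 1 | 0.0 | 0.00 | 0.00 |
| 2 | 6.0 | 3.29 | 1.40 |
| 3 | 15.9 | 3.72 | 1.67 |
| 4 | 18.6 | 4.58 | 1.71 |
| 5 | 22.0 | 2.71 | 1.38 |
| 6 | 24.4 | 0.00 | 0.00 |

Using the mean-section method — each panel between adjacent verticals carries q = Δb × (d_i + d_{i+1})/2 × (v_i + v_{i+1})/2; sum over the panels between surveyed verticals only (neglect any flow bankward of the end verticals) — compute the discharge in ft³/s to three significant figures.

Panel 1-2: Δb = 6 ft, d̄ = (0.00+3.29)/2 = 1.645, v̄ = (0.00+1.40)/2 = 0.7 → q = 6×1.645×0.7 = 6.909 ft³/s
Panel 2-3: Δb = 9.9 ft, d̄ = (3.29+3.72)/2 = 3.505, v̄ = (1.40+1.67)/2 = 1.535 → q = 9.9×3.505×1.535 = 53.26 ft³/s
Panel 3-4: Δb = 2.7 ft, d̄ = (3.72+4.58)/2 = 4.15, v̄ = (1.67+1.71)/2 = 1.69 → q = 2.7×4.15×1.69 = 18.94 ft³/s
Panel 4-5: Δb = 3.4 ft, d̄ = (4.58+2.71)/2 = 3.645, v̄ = (1.71+1.38)/2 = 1.545 → q = 3.4×3.645×1.545 = 19.15 ft³/s
Panel 5-6: Δb = 2.4 ft, d̄ = (2.71+0.00)/2 = 1.355, v̄ = (1.38+0.00)/2 = 0.69 → q = 2.4×1.355×0.69 = 2.244 ft³/s
Q = Σ q = 100.5 ft³/s

101 ft³/s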